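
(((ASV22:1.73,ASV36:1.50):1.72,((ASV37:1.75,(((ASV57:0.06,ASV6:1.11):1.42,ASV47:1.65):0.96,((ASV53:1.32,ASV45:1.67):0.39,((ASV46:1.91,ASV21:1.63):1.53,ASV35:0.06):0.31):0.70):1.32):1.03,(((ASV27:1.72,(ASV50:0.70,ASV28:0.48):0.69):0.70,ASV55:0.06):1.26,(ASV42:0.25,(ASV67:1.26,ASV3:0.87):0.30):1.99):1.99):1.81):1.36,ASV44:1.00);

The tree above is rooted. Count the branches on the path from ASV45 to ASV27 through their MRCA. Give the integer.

9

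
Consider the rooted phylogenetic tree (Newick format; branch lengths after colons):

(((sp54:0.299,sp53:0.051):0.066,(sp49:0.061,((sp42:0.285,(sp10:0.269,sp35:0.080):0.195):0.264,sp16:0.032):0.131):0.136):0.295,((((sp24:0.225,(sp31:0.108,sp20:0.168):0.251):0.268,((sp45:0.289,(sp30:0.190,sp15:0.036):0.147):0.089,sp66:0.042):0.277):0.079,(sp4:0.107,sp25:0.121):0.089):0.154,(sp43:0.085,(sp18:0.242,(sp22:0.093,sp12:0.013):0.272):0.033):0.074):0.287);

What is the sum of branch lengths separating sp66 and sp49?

The path runs sp66 → … → MRCA → … → sp49; the MRCA is the root of the tree.
Branch lengths along that path: 0.042 + 0.277 + 0.079 + 0.154 + 0.287 + 0.295 + 0.136 + 0.061 = 1.331.

1.331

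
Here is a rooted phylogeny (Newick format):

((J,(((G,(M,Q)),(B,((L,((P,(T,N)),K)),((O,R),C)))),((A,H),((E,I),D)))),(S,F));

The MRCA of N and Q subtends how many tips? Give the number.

The MRCA of N and Q is the node subtending ((G,(M,Q)),(B,((L,((P,(T,N)),K)),((O,R),C)))).
That clade contains 12 terminal taxa: B, C, G, K, L, M, N, O, P, Q, R, T.

12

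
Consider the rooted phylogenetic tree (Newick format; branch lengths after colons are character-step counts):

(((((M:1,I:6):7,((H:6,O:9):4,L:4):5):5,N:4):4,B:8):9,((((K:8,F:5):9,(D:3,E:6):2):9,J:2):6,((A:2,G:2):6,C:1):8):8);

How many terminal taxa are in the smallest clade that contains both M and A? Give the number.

The MRCA of M and A is the root, so the clade is the entire tree.
That clade contains 15 terminal taxa: A, B, C, D, E, F, G, H, I, J, K, L, M, N, O.

15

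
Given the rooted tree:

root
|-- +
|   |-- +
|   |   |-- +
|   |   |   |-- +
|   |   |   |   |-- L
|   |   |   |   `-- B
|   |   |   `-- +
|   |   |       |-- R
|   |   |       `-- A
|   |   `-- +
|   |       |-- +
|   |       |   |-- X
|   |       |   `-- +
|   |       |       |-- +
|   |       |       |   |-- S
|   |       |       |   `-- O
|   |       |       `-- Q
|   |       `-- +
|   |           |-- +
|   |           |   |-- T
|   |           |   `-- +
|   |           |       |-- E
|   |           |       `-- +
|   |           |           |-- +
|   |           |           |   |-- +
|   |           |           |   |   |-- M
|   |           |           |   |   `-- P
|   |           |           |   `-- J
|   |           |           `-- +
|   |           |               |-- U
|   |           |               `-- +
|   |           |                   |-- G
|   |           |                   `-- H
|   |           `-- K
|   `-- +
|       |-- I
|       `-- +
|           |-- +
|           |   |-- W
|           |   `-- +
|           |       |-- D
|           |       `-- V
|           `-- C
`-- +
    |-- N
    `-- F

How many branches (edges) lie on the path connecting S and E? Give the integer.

8

The MRCA of S and E is the node subtending ((X,((S,O),Q)),((T,(E,(((M,P),J),(U,(G,H))))),K)).
From S up to that node: 4 branches. From E up to the same node: 4 branches. Total: 4 + 4 = 8.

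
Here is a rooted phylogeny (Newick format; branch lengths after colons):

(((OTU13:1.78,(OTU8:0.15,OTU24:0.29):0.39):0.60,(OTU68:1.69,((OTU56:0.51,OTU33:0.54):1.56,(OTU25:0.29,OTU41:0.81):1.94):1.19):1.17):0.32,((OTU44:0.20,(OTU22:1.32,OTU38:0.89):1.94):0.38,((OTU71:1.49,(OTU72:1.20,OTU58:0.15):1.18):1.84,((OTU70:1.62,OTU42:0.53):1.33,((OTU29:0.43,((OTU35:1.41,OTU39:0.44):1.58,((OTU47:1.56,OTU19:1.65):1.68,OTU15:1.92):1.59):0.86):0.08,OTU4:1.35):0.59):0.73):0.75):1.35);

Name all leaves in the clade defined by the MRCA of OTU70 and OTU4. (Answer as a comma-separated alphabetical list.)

OTU15, OTU19, OTU29, OTU35, OTU39, OTU4, OTU42, OTU47, OTU70

Tracing OTU70: it sits inside (OTU70,OTU42).
Tracing OTU4: it sits inside ((OTU29,((OTU35,OTU39),((OTU47,OTU19),OTU15))),OTU4).
The smallest clade enclosing both is ((OTU70,OTU42),((OTU29,((OTU35,OTU39),((OTU47,OTU19),OTU15))),OTU4)); the answer is its 9 terminal taxa in alphabetical order.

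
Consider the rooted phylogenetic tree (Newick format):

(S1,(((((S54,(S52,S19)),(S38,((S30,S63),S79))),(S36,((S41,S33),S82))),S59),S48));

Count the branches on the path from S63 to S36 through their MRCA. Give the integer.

The MRCA of S63 and S36 is the node subtending (((S54,(S52,S19)),(S38,((S30,S63),S79))),(S36,((S41,S33),S82))).
From S63 up to that node: 5 branches. From S36 up to the same node: 2 branches. Total: 5 + 2 = 7.

7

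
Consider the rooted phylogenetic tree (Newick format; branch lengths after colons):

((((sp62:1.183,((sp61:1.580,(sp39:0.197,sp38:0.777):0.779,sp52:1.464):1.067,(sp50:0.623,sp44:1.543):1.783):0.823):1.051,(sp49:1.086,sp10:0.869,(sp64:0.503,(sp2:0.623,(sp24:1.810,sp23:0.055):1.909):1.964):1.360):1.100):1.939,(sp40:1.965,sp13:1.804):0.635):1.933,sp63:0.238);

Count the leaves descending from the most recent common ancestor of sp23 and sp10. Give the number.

The MRCA of sp23 and sp10 is the node subtending (sp49,sp10,(sp64,(sp2,(sp24,sp23)))).
That clade contains 6 terminal taxa: sp10, sp2, sp23, sp24, sp49, sp64.

6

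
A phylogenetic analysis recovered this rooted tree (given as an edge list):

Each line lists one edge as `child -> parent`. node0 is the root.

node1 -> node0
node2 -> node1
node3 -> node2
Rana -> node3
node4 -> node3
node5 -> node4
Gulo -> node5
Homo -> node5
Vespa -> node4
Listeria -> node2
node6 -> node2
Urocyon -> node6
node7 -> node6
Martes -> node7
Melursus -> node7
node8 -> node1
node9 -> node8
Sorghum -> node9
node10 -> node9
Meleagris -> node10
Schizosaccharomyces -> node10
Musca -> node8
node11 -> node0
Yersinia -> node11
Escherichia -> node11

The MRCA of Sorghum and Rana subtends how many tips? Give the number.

12

The MRCA of Sorghum and Rana is the node subtending (((Rana,((Gulo,Homo),Vespa)),Listeria,(Urocyon,(Martes,Melursus))),((Sorghum,(Meleagris,Schizosaccharomyces)),Musca)).
That clade contains 12 terminal taxa: Gulo, Homo, Listeria, Martes, Meleagris, Melursus, Musca, Rana, Schizosaccharomyces, Sorghum, Urocyon, Vespa.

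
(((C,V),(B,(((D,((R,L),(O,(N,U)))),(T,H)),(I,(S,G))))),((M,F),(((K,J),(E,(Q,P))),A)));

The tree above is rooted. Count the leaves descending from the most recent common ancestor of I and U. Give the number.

The MRCA of I and U is the node subtending (((D,((R,L),(O,(N,U)))),(T,H)),(I,(S,G))).
That clade contains 11 terminal taxa: D, G, H, I, L, N, O, R, S, T, U.

11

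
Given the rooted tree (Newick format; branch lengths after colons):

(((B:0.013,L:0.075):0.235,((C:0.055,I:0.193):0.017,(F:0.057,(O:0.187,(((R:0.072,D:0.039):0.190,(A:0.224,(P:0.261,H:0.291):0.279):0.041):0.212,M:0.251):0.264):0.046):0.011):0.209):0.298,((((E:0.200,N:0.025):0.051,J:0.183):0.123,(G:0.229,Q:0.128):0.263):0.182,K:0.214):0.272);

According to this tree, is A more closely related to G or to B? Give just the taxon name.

B

The MRCA of A and B subtends ((B,L),((C,I),(F,(O,(((R,D),(A,(P,H))),M))))) (12 taxa).
The MRCA of A and G is the root, subtending the entire tree (18 taxa).
The first is nested inside the second, so A shares a more recent common ancestor with B.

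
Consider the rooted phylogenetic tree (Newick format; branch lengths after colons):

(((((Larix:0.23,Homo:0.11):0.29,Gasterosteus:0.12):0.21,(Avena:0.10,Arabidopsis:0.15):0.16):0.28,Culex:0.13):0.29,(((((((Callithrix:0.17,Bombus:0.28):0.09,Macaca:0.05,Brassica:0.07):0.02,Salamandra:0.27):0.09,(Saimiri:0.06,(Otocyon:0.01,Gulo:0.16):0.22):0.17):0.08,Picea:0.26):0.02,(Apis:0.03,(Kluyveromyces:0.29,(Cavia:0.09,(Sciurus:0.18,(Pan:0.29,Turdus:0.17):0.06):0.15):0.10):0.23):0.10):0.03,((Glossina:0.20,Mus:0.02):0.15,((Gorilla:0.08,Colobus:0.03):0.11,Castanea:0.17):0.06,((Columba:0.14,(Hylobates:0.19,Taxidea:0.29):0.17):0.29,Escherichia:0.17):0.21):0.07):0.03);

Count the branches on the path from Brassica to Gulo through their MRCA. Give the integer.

The MRCA of Brassica and Gulo is the node subtending ((((Callithrix,Bombus),Macaca,Brassica),Salamandra),(Saimiri,(Otocyon,Gulo))).
From Brassica up to that node: 3 branches. From Gulo up to the same node: 3 branches. Total: 3 + 3 = 6.

6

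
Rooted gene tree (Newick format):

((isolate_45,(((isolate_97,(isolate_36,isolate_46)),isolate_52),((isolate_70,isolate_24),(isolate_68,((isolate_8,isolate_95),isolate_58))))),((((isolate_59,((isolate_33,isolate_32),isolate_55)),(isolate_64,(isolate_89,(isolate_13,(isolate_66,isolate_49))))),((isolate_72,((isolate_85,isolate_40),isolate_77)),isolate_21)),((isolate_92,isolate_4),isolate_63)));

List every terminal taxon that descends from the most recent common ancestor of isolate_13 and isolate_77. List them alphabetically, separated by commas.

Tracing isolate_13: it sits inside (isolate_13,(isolate_66,isolate_49)).
Tracing isolate_77: it sits inside ((isolate_85,isolate_40),isolate_77).
The smallest clade enclosing both is (((isolate_59,((isolate_33,isolate_32),isolate_55)),(isolate_64,(isolate_89,(isolate_13,(isolate_66,isolate_49))))),((isolate_72,((isolate_85,isolate_40),isolate_77)),isolate_21)); the answer is its 14 terminal taxa in alphabetical order.

isolate_13, isolate_21, isolate_32, isolate_33, isolate_40, isolate_49, isolate_55, isolate_59, isolate_64, isolate_66, isolate_72, isolate_77, isolate_85, isolate_89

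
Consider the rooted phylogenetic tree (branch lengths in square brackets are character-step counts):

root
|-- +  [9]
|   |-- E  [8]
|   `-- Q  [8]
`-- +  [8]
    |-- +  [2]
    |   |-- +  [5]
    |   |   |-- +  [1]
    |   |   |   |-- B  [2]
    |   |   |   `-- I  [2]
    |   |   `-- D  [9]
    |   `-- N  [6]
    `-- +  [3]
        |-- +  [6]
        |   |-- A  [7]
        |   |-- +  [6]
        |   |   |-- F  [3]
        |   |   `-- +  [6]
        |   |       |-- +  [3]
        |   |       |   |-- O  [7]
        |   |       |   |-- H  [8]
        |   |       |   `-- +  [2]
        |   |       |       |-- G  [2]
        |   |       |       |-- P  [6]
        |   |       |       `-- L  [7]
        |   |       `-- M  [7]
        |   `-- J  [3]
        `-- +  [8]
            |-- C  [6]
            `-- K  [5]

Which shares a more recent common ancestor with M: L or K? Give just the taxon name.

L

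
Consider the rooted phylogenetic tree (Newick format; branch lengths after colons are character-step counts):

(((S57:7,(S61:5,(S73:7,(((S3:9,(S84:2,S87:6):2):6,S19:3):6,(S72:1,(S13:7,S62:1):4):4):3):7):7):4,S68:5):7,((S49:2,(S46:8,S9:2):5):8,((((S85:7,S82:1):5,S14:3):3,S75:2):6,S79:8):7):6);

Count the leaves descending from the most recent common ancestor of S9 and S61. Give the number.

The MRCA of S9 and S61 is the root, so the clade is the entire tree.
That clade contains 19 terminal taxa: S13, S14, S19, S3, S46, S49, S57, S61, S62, S68, S72, S73, S75, S79, S82, S84, S85, S87, S9.

19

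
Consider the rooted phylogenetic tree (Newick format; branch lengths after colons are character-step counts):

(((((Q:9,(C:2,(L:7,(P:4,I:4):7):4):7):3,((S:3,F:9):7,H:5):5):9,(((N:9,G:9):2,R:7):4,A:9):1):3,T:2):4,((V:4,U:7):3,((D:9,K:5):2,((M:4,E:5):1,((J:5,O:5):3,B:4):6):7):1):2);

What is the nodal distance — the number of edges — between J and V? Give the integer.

7

The MRCA of J and V is the node subtending ((V,U),((D,K),((M,E),((J,O),B)))).
From J up to that node: 5 branches. From V up to the same node: 2 branches. Total: 5 + 2 = 7.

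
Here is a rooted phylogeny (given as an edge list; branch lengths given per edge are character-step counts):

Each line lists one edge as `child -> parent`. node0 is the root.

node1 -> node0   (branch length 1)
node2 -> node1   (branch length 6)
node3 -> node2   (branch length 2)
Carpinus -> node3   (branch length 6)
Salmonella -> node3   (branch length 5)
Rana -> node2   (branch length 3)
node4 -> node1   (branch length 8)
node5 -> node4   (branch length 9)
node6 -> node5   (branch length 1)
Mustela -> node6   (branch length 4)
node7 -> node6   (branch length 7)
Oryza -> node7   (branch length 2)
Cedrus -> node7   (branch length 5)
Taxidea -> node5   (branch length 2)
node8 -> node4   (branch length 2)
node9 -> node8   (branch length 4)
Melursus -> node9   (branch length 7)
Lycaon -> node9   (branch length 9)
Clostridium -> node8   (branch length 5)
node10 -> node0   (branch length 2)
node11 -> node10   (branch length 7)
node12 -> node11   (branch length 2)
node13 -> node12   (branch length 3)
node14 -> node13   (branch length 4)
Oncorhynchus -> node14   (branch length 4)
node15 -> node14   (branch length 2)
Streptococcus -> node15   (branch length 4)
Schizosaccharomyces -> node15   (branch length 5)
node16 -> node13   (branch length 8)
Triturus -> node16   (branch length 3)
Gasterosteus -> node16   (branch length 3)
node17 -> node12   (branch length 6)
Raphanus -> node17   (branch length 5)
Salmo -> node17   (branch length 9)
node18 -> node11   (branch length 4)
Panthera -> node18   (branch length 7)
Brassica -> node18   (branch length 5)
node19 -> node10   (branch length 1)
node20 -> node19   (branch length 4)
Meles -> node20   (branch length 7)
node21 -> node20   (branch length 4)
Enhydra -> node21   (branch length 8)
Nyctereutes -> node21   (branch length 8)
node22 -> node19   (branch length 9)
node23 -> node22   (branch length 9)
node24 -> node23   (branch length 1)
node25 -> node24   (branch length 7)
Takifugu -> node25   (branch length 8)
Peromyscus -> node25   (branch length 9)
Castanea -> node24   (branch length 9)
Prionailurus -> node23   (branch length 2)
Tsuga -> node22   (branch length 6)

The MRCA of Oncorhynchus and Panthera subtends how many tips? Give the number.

9

The MRCA of Oncorhynchus and Panthera is the node subtending ((((Oncorhynchus,(Streptococcus,Schizosaccharomyces)),(Triturus,Gasterosteus)),(Raphanus,Salmo)),(Panthera,Brassica)).
That clade contains 9 terminal taxa: Brassica, Gasterosteus, Oncorhynchus, Panthera, Raphanus, Salmo, Schizosaccharomyces, Streptococcus, Triturus.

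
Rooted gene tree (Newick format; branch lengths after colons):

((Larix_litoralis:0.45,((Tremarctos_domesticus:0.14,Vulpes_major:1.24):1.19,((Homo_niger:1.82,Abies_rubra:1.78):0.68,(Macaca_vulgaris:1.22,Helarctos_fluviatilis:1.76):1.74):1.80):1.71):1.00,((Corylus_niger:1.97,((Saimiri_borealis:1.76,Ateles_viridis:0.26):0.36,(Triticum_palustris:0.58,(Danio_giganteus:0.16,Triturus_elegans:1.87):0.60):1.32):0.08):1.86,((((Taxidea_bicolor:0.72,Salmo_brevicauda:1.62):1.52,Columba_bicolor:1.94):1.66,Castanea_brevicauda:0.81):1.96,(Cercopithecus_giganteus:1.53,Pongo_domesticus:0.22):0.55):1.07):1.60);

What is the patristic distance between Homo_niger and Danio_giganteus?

The path runs Homo_niger → … → MRCA → … → Danio_giganteus; the MRCA is the root of the tree.
Branch lengths along that path: 1.82 + 0.68 + 1.80 + 1.71 + 1.00 + 1.60 + 1.86 + 0.08 + 1.32 + 0.60 + 0.16 = 12.63.

12.63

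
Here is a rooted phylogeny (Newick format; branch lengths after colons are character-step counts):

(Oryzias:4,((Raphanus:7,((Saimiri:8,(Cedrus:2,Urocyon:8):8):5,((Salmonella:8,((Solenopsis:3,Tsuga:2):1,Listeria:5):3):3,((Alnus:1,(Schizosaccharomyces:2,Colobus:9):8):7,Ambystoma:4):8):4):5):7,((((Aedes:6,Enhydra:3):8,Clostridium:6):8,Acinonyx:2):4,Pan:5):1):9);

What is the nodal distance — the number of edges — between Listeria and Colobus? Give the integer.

7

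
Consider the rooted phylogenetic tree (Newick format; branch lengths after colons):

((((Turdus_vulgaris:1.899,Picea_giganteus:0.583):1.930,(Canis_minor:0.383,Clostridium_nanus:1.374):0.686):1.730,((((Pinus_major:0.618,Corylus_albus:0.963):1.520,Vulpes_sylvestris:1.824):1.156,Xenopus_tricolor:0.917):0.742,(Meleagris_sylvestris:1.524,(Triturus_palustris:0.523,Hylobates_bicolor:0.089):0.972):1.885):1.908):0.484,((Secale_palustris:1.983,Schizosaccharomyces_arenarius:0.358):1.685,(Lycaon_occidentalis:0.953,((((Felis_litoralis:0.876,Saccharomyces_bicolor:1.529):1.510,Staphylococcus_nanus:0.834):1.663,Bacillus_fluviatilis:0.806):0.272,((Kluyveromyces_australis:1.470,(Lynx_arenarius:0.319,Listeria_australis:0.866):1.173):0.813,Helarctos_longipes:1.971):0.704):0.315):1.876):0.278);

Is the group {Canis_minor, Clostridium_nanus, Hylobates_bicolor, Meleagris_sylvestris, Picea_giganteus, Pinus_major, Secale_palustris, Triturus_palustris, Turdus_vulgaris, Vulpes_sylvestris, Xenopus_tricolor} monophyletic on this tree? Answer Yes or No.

The MRCA of the listed taxa is the root, so the smallest clade containing them is the whole tree.
That clade also contains Bacillus_fluviatilis, Corylus_albus, Felis_litoralis, Helarctos_longipes, Kluyveromyces_australis, Listeria_australis, Lycaon_occidentalis, Lynx_arenarius, Saccharomyces_bicolor, Schizosaccharomyces_arenarius, Staphylococcus_nanus, which are not in the proposed group, so the group is not monophyletic.

No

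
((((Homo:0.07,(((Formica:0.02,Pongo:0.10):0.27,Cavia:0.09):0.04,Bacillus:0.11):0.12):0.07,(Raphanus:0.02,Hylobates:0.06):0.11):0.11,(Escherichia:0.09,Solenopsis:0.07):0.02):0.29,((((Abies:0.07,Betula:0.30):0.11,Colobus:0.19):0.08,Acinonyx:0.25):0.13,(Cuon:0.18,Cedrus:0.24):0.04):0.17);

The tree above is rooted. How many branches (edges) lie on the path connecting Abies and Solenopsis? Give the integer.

The MRCA of Abies and Solenopsis is the root of the tree.
From Abies up to that node: 5 branches. From Solenopsis up to the same node: 3 branches. Total: 5 + 3 = 8.

8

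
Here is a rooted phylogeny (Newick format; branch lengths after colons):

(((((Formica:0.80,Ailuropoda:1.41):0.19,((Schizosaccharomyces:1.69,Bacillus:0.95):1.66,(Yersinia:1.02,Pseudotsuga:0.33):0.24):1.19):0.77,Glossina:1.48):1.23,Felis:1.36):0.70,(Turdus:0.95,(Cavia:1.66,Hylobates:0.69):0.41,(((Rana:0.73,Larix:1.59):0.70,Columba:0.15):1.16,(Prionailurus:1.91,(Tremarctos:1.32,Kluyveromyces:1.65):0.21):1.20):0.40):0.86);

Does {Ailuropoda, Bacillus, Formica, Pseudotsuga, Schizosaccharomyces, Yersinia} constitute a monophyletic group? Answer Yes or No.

The most recent common ancestor of these taxa subtends ((Formica,Ailuropoda),((Schizosaccharomyces,Bacillus),(Yersinia,Pseudotsuga))).
That clade has exactly 6 tips — every listed taxon and nothing else — so the group is monophyletic.

Yes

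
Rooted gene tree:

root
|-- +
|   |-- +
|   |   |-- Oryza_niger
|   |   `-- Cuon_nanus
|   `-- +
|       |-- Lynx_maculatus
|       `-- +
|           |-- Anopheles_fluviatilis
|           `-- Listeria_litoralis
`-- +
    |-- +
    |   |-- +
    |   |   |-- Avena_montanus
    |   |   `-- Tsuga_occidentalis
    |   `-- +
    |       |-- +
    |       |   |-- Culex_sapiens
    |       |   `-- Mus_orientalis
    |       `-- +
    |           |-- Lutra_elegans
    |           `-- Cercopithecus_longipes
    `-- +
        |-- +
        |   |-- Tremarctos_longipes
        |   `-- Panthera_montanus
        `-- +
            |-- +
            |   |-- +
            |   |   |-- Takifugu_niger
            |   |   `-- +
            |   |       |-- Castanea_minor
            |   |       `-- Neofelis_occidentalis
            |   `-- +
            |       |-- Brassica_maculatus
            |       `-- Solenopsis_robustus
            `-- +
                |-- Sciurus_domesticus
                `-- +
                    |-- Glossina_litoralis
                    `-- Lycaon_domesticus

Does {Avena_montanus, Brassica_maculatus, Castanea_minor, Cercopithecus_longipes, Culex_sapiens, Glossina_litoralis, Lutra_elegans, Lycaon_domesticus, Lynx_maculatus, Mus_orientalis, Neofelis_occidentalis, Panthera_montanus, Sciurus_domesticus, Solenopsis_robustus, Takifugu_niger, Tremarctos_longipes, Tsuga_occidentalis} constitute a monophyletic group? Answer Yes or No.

No

The MRCA of the listed taxa is the root, so the smallest clade containing them is the whole tree.
That clade also contains Anopheles_fluviatilis, Cuon_nanus, Listeria_litoralis, Oryza_niger, which are not in the proposed group, so the group is not monophyletic.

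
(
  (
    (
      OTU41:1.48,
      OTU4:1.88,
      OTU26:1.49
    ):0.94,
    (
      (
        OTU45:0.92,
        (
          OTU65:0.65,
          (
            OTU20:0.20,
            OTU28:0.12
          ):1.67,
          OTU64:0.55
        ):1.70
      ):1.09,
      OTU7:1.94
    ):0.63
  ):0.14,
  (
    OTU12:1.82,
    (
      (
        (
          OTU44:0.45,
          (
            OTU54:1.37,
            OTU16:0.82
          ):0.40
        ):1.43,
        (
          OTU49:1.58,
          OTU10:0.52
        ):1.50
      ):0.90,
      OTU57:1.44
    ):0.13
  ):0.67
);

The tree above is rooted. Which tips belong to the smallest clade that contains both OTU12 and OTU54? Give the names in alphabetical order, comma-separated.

Tracing OTU12: it sits inside (OTU12,(((OTU44,(OTU54,OTU16)),(OTU49,OTU10)),OTU57)).
Tracing OTU54: it sits inside (OTU54,OTU16).
The smallest clade enclosing both is (OTU12,(((OTU44,(OTU54,OTU16)),(OTU49,OTU10)),OTU57)); the answer is its 7 terminal taxa in alphabetical order.

OTU10, OTU12, OTU16, OTU44, OTU49, OTU54, OTU57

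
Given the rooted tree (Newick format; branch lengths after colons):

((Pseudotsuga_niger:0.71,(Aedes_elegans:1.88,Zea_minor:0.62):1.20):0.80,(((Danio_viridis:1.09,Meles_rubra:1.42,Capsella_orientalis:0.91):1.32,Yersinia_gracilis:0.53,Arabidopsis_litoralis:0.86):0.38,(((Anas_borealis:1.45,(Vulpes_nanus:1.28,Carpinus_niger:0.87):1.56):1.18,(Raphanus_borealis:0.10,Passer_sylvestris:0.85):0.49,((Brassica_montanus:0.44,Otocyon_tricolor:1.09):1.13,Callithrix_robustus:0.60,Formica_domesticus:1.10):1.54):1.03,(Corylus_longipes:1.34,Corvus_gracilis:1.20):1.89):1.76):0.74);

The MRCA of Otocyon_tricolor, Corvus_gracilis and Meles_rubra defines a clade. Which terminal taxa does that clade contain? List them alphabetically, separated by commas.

Anas_borealis, Arabidopsis_litoralis, Brassica_montanus, Callithrix_robustus, Capsella_orientalis, Carpinus_niger, Corvus_gracilis, Corylus_longipes, Danio_viridis, Formica_domesticus, Meles_rubra, Otocyon_tricolor, Passer_sylvestris, Raphanus_borealis, Vulpes_nanus, Yersinia_gracilis

Tracing Otocyon_tricolor: it sits inside (Brassica_montanus,Otocyon_tricolor).
Tracing Corvus_gracilis: it sits inside (Corylus_longipes,Corvus_gracilis).
Tracing Meles_rubra: it sits inside (Danio_viridis,Meles_rubra,Capsella_orientalis).
The smallest clade enclosing all 3 is (((Danio_viridis,Meles_rubra,Capsella_orientalis),Yersinia_gracilis,Arabidopsis_litoralis),(((Anas_borealis,(Vulpes_nanus,Carpinus_niger)),(Raphanus_borealis,Passer_sylvestris),((Brassica_montanus,Otocyon_tricolor),Callithrix_robustus,Formica_domesticus)),(Corylus_longipes,Corvus_gracilis))); the answer is its 16 terminal taxa in alphabetical order.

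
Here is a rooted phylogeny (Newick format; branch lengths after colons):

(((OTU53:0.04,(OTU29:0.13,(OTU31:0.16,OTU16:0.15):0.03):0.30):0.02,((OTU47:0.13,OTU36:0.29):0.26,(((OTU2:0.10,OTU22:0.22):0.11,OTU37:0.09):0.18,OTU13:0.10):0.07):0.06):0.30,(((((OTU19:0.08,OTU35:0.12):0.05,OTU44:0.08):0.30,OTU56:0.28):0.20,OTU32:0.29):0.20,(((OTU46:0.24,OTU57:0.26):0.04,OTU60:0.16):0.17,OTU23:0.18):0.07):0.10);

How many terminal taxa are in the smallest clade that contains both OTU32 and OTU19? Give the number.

5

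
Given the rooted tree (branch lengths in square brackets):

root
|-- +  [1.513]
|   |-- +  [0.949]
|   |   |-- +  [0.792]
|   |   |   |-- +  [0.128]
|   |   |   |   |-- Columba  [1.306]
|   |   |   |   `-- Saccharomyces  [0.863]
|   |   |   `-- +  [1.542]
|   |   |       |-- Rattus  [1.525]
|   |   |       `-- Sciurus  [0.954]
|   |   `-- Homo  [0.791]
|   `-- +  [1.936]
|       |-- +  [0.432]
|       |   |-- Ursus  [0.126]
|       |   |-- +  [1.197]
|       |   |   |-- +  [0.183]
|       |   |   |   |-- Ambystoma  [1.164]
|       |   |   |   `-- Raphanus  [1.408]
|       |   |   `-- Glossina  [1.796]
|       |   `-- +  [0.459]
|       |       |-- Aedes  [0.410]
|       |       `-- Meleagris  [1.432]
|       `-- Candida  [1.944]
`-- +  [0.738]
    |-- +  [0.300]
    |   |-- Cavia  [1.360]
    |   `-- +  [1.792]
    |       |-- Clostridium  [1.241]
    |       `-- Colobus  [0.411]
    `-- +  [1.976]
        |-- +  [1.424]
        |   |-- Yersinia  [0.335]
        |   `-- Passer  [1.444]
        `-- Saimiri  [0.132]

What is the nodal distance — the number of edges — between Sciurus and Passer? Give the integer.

9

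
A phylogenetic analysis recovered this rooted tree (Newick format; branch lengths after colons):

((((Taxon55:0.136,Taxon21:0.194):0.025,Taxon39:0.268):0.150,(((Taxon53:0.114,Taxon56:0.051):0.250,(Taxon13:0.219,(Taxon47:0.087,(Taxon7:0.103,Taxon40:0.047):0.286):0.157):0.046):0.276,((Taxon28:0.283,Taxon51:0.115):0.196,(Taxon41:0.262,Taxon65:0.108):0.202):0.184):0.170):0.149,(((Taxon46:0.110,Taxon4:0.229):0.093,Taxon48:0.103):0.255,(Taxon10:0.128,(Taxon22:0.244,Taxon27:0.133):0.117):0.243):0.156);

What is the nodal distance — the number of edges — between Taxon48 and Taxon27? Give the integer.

The MRCA of Taxon48 and Taxon27 is the node subtending (((Taxon46,Taxon4),Taxon48),(Taxon10,(Taxon22,Taxon27))).
From Taxon48 up to that node: 2 branches. From Taxon27 up to the same node: 3 branches. Total: 2 + 3 = 5.

5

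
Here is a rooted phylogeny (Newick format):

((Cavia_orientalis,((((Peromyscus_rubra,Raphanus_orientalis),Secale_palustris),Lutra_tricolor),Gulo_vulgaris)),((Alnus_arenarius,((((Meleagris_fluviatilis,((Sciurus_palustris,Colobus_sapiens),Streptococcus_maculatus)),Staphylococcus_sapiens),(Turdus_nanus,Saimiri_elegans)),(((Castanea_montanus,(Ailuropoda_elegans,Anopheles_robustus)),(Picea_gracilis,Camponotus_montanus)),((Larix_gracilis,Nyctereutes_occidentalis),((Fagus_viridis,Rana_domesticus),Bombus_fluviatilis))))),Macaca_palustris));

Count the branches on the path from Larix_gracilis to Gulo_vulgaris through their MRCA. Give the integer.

The MRCA of Larix_gracilis and Gulo_vulgaris is the root of the tree.
From Larix_gracilis up to that node: 7 branches. From Gulo_vulgaris up to the same node: 3 branches. Total: 7 + 3 = 10.

10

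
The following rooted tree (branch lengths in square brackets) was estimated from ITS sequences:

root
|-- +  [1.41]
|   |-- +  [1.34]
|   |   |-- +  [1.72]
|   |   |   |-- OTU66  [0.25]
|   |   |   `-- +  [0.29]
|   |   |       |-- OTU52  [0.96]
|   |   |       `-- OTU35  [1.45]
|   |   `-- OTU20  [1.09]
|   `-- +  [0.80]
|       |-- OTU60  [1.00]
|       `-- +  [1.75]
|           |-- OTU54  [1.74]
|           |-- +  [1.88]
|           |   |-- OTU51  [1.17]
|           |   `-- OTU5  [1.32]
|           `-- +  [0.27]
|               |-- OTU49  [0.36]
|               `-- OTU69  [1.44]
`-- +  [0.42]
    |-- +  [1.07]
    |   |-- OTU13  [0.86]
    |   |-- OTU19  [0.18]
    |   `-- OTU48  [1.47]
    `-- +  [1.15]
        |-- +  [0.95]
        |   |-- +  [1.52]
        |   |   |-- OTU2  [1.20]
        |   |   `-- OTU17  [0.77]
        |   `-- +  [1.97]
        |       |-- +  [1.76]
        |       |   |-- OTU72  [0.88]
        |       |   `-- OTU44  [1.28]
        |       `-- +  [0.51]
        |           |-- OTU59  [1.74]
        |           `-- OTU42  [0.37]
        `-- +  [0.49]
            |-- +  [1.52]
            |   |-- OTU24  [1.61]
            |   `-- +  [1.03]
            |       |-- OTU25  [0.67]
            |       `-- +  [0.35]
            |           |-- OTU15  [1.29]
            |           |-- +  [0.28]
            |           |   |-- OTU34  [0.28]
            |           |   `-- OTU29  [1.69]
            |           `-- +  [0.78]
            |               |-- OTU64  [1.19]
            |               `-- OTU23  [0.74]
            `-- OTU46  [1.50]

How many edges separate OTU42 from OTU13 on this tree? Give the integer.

The MRCA of OTU42 and OTU13 is the node subtending ((OTU13,OTU19,OTU48),(((OTU2,OTU17),((OTU72,OTU44),(OTU59,OTU42))),((OTU24,(OTU25,(OTU15,(OTU34,OTU29),(OTU64,OTU23)))),OTU46))).
From OTU42 up to that node: 5 branches. From OTU13 up to the same node: 2 branches. Total: 5 + 2 = 7.

7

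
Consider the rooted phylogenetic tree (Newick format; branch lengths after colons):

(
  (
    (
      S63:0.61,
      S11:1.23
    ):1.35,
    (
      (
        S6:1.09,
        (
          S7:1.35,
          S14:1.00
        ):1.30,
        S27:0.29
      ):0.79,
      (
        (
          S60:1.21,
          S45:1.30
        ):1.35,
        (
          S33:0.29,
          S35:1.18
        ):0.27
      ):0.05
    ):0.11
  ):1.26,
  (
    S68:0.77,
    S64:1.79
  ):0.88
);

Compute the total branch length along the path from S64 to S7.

The path runs S64 → … → MRCA → … → S7; the MRCA is the root of the tree.
Branch lengths along that path: 1.79 + 0.88 + 1.26 + 0.11 + 0.79 + 1.30 + 1.35 = 7.48.

7.48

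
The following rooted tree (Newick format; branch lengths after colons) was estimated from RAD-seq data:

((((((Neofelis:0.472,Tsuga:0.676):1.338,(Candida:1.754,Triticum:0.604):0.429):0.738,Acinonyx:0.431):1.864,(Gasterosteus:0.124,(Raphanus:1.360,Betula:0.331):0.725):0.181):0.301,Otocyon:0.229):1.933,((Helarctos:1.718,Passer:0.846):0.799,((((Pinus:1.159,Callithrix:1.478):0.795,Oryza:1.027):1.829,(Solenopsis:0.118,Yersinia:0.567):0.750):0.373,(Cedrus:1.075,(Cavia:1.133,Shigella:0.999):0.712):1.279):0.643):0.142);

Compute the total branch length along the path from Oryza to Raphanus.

The path runs Oryza → … → MRCA → … → Raphanus; the MRCA is the root of the tree.
Branch lengths along that path: 1.027 + 1.829 + 0.373 + 0.643 + 0.142 + 1.933 + 0.301 + 0.181 + 0.725 + 1.360 = 8.514.

8.514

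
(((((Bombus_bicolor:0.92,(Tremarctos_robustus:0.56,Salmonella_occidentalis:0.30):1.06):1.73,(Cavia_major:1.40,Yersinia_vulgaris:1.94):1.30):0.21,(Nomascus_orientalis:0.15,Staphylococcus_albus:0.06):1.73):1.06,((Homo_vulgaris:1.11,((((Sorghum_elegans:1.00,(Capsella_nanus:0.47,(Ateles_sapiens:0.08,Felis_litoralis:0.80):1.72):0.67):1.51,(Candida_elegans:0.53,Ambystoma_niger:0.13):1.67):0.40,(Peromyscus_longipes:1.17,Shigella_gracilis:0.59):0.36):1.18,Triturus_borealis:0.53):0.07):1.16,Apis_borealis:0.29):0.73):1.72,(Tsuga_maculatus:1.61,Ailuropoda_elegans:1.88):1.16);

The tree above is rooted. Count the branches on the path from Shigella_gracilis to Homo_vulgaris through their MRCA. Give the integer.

The MRCA of Shigella_gracilis and Homo_vulgaris is the node subtending (Homo_vulgaris,((((Sorghum_elegans,(Capsella_nanus,(Ateles_sapiens,Felis_litoralis))),(Candida_elegans,Ambystoma_niger)),(Peromyscus_longipes,Shigella_gracilis)),Triturus_borealis)).
From Shigella_gracilis up to that node: 4 branches. From Homo_vulgaris up to the same node: 1 branch. Total: 4 + 1 = 5.

5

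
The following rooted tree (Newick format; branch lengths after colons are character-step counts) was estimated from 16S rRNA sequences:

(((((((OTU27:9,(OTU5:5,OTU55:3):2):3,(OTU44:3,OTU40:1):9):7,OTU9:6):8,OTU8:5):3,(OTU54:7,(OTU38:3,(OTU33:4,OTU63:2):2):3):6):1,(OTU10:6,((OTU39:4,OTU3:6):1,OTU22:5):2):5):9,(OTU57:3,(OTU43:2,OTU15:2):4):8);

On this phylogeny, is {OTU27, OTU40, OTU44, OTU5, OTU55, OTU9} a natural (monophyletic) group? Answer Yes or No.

The most recent common ancestor of these taxa subtends (((OTU27,(OTU5,OTU55)),(OTU44,OTU40)),OTU9).
That clade has exactly 6 tips — every listed taxon and nothing else — so the group is monophyletic.

Yes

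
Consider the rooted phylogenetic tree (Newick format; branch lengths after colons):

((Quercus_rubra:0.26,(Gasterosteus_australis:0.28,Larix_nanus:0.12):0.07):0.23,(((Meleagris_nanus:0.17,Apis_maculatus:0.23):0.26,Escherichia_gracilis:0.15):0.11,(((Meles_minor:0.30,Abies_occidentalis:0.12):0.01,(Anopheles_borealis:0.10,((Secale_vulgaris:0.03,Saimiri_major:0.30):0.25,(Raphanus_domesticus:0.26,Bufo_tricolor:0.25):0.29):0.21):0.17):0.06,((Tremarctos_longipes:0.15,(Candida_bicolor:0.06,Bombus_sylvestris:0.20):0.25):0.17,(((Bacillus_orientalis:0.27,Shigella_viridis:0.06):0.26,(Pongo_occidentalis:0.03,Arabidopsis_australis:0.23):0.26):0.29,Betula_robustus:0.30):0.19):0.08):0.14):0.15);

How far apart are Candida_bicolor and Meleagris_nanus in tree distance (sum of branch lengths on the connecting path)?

1.24

The path runs Candida_bicolor → … → MRCA → … → Meleagris_nanus; the MRCA is the node subtending (((Meleagris_nanus,Apis_maculatus),Escherichia_gracilis),(((Meles_minor,Abies_occidentalis),(Anopheles_borealis,((Secale_vulgaris,Saimiri_major),(Raphanus_domesticus,Bufo_tricolor)))),((Tremarctos_longipes,(Candida_bicolor,Bombus_sylvestris)),(((Bacillus_orientalis,Shigella_viridis),(Pongo_occidentalis,Arabidopsis_australis)),Betula_robustus)))).
Branch lengths along that path: 0.06 + 0.25 + 0.17 + 0.08 + 0.14 + 0.11 + 0.26 + 0.17 = 1.24.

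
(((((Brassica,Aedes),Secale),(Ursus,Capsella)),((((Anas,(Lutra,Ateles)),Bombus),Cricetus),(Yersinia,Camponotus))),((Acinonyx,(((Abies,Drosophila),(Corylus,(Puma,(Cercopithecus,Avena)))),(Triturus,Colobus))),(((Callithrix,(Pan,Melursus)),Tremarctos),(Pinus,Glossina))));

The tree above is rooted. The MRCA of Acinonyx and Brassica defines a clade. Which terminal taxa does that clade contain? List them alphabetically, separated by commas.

Abies, Acinonyx, Aedes, Anas, Ateles, Avena, Bombus, Brassica, Callithrix, Camponotus, Capsella, Cercopithecus, Colobus, Corylus, Cricetus, Drosophila, Glossina, Lutra, Melursus, Pan, Pinus, Puma, Secale, Tremarctos, Triturus, Ursus, Yersinia

Tracing Acinonyx: it sits inside (Acinonyx,(((Abies,Drosophila),(Corylus,(Puma,(Cercopithecus,Avena)))),(Triturus,Colobus))).
Tracing Brassica: it sits inside (Brassica,Aedes).
The smallest clade enclosing both is the whole tree (their MRCA is the root), so the answer is all 27 tips in alphabetical order.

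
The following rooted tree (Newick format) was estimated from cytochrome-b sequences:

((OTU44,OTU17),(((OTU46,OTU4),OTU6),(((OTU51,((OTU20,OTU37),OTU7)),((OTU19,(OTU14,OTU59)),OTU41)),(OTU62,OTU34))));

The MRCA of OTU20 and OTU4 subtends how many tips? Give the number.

The MRCA of OTU20 and OTU4 is the node subtending (((OTU46,OTU4),OTU6),(((OTU51,((OTU20,OTU37),OTU7)),((OTU19,(OTU14,OTU59)),OTU41)),(OTU62,OTU34))).
That clade contains 13 terminal taxa: OTU14, OTU19, OTU20, OTU34, OTU37, OTU4, OTU41, OTU46, OTU51, OTU59, OTU6, OTU62, OTU7.

13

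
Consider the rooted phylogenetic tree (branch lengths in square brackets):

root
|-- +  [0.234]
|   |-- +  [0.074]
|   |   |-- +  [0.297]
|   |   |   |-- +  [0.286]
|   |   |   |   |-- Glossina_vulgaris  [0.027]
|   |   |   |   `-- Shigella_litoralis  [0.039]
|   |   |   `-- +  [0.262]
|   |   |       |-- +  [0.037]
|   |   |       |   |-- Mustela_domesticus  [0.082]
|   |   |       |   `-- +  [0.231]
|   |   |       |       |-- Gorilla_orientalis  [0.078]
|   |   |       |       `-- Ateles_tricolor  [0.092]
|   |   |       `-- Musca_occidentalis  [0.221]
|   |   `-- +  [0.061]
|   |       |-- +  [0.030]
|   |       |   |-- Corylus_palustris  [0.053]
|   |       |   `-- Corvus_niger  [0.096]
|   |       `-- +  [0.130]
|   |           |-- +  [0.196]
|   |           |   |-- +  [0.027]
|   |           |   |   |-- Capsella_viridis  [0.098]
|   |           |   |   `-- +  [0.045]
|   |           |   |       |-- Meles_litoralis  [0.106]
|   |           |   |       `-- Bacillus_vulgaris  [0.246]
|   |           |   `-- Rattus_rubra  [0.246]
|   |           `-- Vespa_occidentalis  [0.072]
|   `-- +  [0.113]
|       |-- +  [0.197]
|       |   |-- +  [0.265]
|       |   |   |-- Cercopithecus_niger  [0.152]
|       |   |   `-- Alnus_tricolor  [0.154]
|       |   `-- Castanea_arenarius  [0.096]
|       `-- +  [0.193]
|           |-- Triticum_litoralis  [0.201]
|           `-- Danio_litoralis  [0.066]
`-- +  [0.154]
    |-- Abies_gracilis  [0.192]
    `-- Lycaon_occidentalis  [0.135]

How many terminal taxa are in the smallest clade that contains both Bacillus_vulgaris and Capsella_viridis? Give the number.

The MRCA of Bacillus_vulgaris and Capsella_viridis is the node subtending (Capsella_viridis,(Meles_litoralis,Bacillus_vulgaris)).
That clade contains 3 terminal taxa: Bacillus_vulgaris, Capsella_viridis, Meles_litoralis.

3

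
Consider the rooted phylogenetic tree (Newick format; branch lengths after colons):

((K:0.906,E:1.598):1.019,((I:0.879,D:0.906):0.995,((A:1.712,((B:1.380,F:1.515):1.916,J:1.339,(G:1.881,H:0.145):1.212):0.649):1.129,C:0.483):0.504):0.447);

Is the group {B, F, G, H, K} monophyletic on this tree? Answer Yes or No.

The MRCA of the listed taxa is the root, so the smallest clade containing them is the whole tree.
That clade also contains A, C, D, E, I, J, which are not in the proposed group, so the group is not monophyletic.

No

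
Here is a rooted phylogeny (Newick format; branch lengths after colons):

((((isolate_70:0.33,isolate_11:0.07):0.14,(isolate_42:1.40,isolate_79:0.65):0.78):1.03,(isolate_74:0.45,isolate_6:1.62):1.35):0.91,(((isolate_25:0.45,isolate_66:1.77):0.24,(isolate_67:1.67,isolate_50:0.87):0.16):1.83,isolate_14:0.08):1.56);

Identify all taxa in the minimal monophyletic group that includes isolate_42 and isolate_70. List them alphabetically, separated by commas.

Tracing isolate_42: it sits inside (isolate_42,isolate_79).
Tracing isolate_70: it sits inside (isolate_70,isolate_11).
The smallest clade enclosing both is ((isolate_70,isolate_11),(isolate_42,isolate_79)); the answer is its 4 terminal taxa in alphabetical order.

isolate_11, isolate_42, isolate_70, isolate_79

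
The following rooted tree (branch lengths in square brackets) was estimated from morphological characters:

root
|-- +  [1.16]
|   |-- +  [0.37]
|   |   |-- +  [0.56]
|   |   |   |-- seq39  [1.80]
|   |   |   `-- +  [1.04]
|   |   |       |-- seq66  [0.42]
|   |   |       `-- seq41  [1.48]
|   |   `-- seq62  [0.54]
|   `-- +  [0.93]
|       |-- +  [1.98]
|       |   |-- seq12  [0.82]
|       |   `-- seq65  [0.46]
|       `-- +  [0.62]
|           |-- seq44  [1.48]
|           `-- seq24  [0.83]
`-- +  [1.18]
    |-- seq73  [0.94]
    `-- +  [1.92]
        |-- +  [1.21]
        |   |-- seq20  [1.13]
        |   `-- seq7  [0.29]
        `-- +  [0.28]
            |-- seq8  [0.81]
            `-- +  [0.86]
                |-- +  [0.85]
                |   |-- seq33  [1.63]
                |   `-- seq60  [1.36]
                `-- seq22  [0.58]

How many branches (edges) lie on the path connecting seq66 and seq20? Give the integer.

9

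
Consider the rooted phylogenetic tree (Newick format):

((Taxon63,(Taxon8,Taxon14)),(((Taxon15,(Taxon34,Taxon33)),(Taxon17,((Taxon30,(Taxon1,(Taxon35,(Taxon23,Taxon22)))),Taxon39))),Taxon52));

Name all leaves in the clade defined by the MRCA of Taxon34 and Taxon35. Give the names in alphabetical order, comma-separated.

Tracing Taxon34: it sits inside (Taxon34,Taxon33).
Tracing Taxon35: it sits inside (Taxon35,(Taxon23,Taxon22)).
The smallest clade enclosing both is ((Taxon15,(Taxon34,Taxon33)),(Taxon17,((Taxon30,(Taxon1,(Taxon35,(Taxon23,Taxon22)))),Taxon39))); the answer is its 10 terminal taxa in alphabetical order.

Taxon1, Taxon15, Taxon17, Taxon22, Taxon23, Taxon30, Taxon33, Taxon34, Taxon35, Taxon39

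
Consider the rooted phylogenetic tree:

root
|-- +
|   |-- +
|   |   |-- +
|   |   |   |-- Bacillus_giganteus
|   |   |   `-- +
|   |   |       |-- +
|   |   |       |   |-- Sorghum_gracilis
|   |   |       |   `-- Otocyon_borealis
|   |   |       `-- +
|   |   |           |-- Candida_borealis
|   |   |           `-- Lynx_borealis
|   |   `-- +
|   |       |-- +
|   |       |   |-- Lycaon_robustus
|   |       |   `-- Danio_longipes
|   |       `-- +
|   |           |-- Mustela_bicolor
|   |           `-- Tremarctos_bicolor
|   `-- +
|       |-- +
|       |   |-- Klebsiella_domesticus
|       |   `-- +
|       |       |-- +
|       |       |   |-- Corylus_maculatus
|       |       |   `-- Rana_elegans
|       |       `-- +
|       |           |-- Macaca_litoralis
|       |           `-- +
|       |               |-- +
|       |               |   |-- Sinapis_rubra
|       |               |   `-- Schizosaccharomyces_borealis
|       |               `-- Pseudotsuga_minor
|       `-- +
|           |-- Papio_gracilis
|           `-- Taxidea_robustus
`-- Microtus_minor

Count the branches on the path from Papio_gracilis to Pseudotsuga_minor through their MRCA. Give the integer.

The MRCA of Papio_gracilis and Pseudotsuga_minor is the node subtending ((Klebsiella_domesticus,((Corylus_maculatus,Rana_elegans),(Macaca_litoralis,((Sinapis_rubra,Schizosaccharomyces_borealis),Pseudotsuga_minor)))),(Papio_gracilis,Taxidea_robustus)).
From Papio_gracilis up to that node: 2 branches. From Pseudotsuga_minor up to the same node: 5 branches. Total: 2 + 5 = 7.

7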